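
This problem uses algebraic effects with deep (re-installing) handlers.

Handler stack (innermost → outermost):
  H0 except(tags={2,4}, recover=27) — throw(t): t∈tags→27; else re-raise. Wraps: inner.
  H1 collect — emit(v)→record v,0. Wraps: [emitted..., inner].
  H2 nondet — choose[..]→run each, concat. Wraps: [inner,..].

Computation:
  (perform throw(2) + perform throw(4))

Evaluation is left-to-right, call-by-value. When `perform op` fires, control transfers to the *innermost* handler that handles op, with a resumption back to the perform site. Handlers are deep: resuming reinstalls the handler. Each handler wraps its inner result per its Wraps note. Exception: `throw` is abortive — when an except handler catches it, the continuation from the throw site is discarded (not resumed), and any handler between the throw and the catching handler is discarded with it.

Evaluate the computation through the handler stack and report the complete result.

Step-by-step:
throw(2) @ H0 caught ⇒ 27
H1 returns [27]
H2 returns [[27]]
= [[27]]

Answer: [[27]]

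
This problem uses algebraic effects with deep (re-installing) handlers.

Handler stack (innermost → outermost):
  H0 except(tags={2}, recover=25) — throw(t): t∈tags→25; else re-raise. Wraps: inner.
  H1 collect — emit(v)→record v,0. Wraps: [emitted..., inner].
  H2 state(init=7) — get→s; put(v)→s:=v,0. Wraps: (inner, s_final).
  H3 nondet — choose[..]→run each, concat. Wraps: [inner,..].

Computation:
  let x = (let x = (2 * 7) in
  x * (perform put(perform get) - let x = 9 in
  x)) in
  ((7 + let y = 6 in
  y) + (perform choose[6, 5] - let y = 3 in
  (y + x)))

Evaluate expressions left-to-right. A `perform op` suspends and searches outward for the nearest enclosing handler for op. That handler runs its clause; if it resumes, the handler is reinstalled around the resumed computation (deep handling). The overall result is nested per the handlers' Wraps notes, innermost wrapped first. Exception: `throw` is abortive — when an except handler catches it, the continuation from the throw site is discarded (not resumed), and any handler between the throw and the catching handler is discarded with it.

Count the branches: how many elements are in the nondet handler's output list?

Answer: 2

Step-by-step:
get @ H2 ⇒ 7
put(7) @ H2 ⇒ s:=7
choose[6, 5] @ H3
  branch[0] choose=6:
    H0 returns 142
    H1 returns [142]
    H2 returns ([142], 7)
    H3 returns [([142], 7)]
  branch[1] choose=5:
    H0 returns 141
    H1 returns [141]
    H2 returns ([141], 7)
    H3 returns [([141], 7)]
= [([142], 7), ([141], 7)]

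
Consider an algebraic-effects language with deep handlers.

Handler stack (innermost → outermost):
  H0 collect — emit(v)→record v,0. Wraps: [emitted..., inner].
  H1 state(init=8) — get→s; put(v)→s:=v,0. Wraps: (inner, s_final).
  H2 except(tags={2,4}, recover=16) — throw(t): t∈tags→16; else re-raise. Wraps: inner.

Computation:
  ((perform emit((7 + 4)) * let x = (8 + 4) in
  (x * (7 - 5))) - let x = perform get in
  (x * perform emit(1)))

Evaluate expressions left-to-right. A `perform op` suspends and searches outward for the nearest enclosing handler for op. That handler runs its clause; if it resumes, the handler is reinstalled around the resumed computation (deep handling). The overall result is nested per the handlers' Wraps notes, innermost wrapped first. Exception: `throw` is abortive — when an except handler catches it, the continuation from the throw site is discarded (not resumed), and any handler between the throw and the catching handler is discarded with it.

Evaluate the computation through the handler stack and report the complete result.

Answer: ([11, 1, 0], 8)

Working:
emit(11) @ H0 ⇒ out+=11
get @ H1 ⇒ 8
emit(1) @ H0 ⇒ out+=1
H0 returns [11, 1, 0]
H1 returns ([11, 1, 0], 8)
H2 returns ([11, 1, 0], 8)
= ([11, 1, 0], 8)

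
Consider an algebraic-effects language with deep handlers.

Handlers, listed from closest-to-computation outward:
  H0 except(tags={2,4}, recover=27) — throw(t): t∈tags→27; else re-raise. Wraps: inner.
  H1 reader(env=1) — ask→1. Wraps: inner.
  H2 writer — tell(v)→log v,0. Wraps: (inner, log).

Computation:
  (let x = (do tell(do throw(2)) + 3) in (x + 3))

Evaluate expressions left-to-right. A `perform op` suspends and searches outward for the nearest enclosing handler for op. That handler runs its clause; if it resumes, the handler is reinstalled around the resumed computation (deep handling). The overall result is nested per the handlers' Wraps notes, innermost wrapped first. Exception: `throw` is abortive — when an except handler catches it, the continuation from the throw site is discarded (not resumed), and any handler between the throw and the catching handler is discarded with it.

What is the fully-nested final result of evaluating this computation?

Answer: (27, ())

Step-by-step:
throw(2) @ H0 caught ⇒ 27
H1 returns 27
H2 returns (27, ())
= (27, ())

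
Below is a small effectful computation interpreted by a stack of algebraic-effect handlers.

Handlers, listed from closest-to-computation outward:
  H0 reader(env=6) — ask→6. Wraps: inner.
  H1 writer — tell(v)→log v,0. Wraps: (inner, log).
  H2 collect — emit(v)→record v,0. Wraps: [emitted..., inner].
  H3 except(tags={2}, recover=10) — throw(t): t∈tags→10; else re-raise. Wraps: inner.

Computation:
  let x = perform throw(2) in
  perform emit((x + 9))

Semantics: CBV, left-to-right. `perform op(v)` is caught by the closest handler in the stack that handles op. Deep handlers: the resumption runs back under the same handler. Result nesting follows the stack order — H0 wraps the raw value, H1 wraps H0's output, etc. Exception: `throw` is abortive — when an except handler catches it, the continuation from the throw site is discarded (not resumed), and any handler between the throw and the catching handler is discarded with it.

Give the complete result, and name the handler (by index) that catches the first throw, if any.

Answer: 10 ; first throw caught by: H3

Step-by-step:
throw(2) @ H3 caught ⇒ 10
= 10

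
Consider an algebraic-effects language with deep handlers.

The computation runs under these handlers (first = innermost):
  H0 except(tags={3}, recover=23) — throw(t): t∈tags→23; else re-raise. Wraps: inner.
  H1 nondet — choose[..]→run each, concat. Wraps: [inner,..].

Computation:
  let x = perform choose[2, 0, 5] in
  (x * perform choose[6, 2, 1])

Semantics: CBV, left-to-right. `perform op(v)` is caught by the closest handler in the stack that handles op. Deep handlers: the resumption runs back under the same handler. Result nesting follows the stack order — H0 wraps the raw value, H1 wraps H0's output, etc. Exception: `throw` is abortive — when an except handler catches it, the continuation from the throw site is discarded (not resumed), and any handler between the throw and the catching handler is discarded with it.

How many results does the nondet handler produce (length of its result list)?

Answer: 9

Evaluation trace:
choose[2, 0, 5] @ H1
  branch[0] choose=2:
    choose[6, 2, 1] @ H1
      branch[0] choose=6:
        H0 returns 12
        H1 returns [12]
      branch[1] choose=2:
        H0 returns 4
        H1 returns [4]
      branch[2] choose=1:
        H0 returns 2
        H1 returns [2]
  branch[1] choose=0:
    choose[6, 2, 1] @ H1
      branch[0] choose=6:
        H0 returns 0
        H1 returns [0]
      branch[1] choose=2:
        H0 returns 0
        H1 returns [0]
      branch[2] choose=1:
        H0 returns 0
        H1 returns [0]
  branch[2] choose=5:
    choose[6, 2, 1] @ H1
      branch[0] choose=6:
        H0 returns 30
        H1 returns [30]
      branch[1] choose=2:
        H0 returns 10
        H1 returns [10]
      branch[2] choose=1:
        H0 returns 5
        H1 returns [5]
= [12, 4, 2, 0, 0, 0, 30, 10, 5]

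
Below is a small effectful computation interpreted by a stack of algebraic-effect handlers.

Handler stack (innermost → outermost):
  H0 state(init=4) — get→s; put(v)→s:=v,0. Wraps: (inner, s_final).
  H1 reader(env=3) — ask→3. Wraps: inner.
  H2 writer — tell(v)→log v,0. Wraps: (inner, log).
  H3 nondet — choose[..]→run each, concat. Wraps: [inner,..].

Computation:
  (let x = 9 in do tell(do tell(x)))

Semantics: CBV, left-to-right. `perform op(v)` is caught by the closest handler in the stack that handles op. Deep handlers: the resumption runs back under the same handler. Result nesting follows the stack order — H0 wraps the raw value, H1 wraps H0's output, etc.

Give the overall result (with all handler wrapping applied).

Working:
tell(9) @ H2 ⇒ log+=9
tell(0) @ H2 ⇒ log+=0
H0 returns (0, 4)
H1 returns (0, 4)
H2 returns ((0, 4), (9, 0))
H3 returns [((0, 4), (9, 0))]
= [((0, 4), (9, 0))]

Answer: [((0, 4), (9, 0))]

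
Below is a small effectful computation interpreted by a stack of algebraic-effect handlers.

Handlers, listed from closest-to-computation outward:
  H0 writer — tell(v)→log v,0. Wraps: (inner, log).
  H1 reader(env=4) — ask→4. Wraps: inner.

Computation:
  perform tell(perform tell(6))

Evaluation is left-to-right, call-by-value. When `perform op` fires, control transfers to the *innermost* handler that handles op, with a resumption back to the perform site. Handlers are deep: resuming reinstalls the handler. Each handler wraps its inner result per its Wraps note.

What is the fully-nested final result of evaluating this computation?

Working:
tell(6) @ H0 ⇒ log+=6
tell(0) @ H0 ⇒ log+=0
H0 returns (0, (6, 0))
H1 returns (0, (6, 0))
= (0, (6, 0))

Answer: (0, (6, 0))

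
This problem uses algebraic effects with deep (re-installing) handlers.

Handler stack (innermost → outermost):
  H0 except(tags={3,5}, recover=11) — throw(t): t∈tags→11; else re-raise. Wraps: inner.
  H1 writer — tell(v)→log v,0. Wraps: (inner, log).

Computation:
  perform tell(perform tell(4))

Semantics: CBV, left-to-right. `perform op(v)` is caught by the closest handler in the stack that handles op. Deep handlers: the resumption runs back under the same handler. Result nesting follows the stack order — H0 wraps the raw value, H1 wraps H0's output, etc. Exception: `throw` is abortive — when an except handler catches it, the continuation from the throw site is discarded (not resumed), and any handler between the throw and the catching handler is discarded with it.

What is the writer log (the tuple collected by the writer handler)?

Answer: (4, 0)

Evaluation trace:
tell(4) @ H1 ⇒ log+=4
tell(0) @ H1 ⇒ log+=0
H0 returns 0
H1 returns (0, (4, 0))
= (0, (4, 0))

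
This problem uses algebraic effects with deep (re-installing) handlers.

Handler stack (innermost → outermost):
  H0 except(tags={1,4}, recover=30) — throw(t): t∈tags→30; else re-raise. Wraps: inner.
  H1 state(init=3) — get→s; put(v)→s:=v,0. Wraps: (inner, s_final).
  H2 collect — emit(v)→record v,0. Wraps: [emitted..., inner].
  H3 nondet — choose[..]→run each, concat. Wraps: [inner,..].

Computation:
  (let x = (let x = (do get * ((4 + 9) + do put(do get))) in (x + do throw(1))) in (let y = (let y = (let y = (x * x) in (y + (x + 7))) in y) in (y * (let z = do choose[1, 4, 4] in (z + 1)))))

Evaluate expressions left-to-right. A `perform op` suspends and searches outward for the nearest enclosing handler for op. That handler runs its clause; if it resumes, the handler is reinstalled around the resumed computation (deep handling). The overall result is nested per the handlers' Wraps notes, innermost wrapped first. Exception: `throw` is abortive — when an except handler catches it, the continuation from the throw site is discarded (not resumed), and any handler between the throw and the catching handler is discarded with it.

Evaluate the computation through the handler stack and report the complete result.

Answer: [[(30, 3)]]

Step-by-step:
get @ H1 ⇒ 3
get @ H1 ⇒ 3
put(3) @ H1 ⇒ s:=3
throw(1) @ H0 caught ⇒ 30
H1 returns (30, 3)
H2 returns [(30, 3)]
H3 returns [[(30, 3)]]
= [[(30, 3)]]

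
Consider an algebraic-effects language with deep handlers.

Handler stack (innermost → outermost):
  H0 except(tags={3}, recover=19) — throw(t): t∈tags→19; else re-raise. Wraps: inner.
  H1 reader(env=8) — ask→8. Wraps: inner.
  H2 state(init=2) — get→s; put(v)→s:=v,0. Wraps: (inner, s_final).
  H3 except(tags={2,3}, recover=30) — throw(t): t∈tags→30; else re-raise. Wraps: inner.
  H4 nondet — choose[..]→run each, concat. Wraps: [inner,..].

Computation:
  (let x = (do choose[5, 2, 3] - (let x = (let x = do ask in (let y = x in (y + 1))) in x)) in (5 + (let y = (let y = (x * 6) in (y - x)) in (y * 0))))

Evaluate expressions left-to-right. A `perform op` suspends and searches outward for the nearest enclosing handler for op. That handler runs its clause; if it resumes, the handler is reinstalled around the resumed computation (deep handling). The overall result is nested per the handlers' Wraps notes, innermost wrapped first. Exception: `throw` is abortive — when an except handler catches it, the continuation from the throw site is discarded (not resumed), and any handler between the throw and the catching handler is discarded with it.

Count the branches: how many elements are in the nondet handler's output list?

Answer: 3

Working:
choose[5, 2, 3] @ H4
  branch[0] choose=5:
    ask @ H1 ⇒ 8
    H0 returns 5
    H1 returns 5
    H2 returns (5, 2)
    H3 returns (5, 2)
    H4 returns [(5, 2)]
  branch[1] choose=2:
    ask @ H1 ⇒ 8
    H0 returns 5
    H1 returns 5
    H2 returns (5, 2)
    H3 returns (5, 2)
    H4 returns [(5, 2)]
  branch[2] choose=3:
    ask @ H1 ⇒ 8
    H0 returns 5
    H1 returns 5
    H2 returns (5, 2)
    H3 returns (5, 2)
    H4 returns [(5, 2)]
= [(5, 2), (5, 2), (5, 2)]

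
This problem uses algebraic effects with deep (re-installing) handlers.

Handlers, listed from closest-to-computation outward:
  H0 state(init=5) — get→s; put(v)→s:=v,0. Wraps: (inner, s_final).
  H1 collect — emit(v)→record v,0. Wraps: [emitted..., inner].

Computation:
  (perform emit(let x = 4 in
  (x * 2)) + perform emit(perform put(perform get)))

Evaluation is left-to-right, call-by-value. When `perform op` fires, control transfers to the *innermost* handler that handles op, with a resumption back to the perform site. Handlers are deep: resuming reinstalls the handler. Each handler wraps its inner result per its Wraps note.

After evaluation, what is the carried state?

Answer: 5

Step-by-step:
emit(8) @ H1 ⇒ out+=8
get @ H0 ⇒ 5
put(5) @ H0 ⇒ s:=5
emit(0) @ H1 ⇒ out+=0
H0 returns (0, 5)
H1 returns [8, 0, (0, 5)]
= [8, 0, (0, 5)]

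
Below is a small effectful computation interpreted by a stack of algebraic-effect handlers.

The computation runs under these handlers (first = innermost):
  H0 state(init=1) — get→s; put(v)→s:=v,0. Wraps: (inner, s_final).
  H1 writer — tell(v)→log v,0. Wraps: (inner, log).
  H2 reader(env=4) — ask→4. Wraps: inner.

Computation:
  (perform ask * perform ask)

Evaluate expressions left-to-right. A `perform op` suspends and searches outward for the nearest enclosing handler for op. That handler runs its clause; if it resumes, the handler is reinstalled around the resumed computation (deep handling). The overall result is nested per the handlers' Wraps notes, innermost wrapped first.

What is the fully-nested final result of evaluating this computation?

Answer: ((16, 1), ())

Step-by-step:
ask @ H2 ⇒ 4
ask @ H2 ⇒ 4
H0 returns (16, 1)
H1 returns ((16, 1), ())
H2 returns ((16, 1), ())
= ((16, 1), ())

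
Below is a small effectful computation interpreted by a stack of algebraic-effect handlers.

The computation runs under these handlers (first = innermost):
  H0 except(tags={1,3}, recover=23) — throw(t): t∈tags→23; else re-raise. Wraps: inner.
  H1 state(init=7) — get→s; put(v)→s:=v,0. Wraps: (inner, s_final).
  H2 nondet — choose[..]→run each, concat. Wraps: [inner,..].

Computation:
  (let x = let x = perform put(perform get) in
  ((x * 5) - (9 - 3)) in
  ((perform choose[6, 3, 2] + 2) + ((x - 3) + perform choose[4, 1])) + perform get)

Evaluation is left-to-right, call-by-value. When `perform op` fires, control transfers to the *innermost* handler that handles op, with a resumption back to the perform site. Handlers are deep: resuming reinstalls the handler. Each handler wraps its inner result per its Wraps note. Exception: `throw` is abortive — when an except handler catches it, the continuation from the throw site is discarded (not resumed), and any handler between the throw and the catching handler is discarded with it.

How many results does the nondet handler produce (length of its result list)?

Evaluation trace:
get @ H1 ⇒ 7
put(7) @ H1 ⇒ s:=7
choose[6, 3, 2] @ H2
  branch[0] choose=6:
    choose[4, 1] @ H2
      branch[0] choose=4:
        get @ H1 ⇒ 7
        H0 returns 10
        H1 returns (10, 7)
        H2 returns [(10, 7)]
      branch[1] choose=1:
        get @ H1 ⇒ 7
        H0 returns 7
        H1 returns (7, 7)
        H2 returns [(7, 7)]
  branch[1] choose=3:
    choose[4, 1] @ H2
      branch[0] choose=4:
        get @ H1 ⇒ 7
        H0 returns 7
        H1 returns (7, 7)
        H2 returns [(7, 7)]
      branch[1] choose=1:
        get @ H1 ⇒ 7
        H0 returns 4
        H1 returns (4, 7)
        H2 returns [(4, 7)]
  branch[2] choose=2:
    choose[4, 1] @ H2
      branch[0] choose=4:
        get @ H1 ⇒ 7
        H0 returns 6
        H1 returns (6, 7)
        H2 returns [(6, 7)]
      branch[1] choose=1:
        get @ H1 ⇒ 7
        H0 returns 3
        H1 returns (3, 7)
        H2 returns [(3, 7)]
= [(10, 7), (7, 7), (7, 7), (4, 7), (6, 7), (3, 7)]

Answer: 6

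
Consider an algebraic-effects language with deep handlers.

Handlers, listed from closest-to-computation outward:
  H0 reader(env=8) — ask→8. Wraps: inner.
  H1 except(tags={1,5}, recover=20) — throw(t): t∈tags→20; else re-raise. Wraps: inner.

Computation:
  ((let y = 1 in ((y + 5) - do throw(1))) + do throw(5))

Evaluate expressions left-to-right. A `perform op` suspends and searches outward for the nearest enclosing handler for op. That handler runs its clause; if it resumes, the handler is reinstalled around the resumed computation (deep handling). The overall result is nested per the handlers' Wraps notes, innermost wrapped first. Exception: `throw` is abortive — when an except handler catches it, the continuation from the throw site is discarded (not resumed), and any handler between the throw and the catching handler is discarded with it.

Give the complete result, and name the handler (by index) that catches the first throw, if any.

Step-by-step:
throw(1) @ H1 caught ⇒ 20
= 20

Answer: 20 ; first throw caught by: H1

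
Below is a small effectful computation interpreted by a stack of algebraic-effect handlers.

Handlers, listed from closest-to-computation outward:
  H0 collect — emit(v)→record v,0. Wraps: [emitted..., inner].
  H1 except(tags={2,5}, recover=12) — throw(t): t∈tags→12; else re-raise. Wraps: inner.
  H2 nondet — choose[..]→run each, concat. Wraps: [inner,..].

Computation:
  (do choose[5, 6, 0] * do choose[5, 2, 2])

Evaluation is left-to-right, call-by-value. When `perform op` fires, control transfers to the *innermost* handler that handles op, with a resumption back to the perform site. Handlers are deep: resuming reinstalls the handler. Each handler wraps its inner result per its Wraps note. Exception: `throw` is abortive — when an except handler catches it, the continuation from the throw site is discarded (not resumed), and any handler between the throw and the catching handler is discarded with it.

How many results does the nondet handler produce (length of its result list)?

Evaluation trace:
choose[5, 6, 0] @ H2
  branch[0] choose=5:
    choose[5, 2, 2] @ H2
      branch[0] choose=5:
        H0 returns [25]
        H1 returns [25]
        H2 returns [[25]]
      branch[1] choose=2:
        H0 returns [10]
        H1 returns [10]
        H2 returns [[10]]
      branch[2] choose=2:
        H0 returns [10]
        H1 returns [10]
        H2 returns [[10]]
  branch[1] choose=6:
    choose[5, 2, 2] @ H2
      branch[0] choose=5:
        H0 returns [30]
        H1 returns [30]
        H2 returns [[30]]
      branch[1] choose=2:
        H0 returns [12]
        H1 returns [12]
        H2 returns [[12]]
      branch[2] choose=2:
        H0 returns [12]
        H1 returns [12]
        H2 returns [[12]]
  branch[2] choose=0:
    choose[5, 2, 2] @ H2
      branch[0] choose=5:
        H0 returns [0]
        H1 returns [0]
        H2 returns [[0]]
      branch[1] choose=2:
        H0 returns [0]
        H1 returns [0]
        H2 returns [[0]]
      branch[2] choose=2:
        H0 returns [0]
        H1 returns [0]
        H2 returns [[0]]
= [[25], [10], [10], [30], [12], [12], [0], [0], [0]]

Answer: 9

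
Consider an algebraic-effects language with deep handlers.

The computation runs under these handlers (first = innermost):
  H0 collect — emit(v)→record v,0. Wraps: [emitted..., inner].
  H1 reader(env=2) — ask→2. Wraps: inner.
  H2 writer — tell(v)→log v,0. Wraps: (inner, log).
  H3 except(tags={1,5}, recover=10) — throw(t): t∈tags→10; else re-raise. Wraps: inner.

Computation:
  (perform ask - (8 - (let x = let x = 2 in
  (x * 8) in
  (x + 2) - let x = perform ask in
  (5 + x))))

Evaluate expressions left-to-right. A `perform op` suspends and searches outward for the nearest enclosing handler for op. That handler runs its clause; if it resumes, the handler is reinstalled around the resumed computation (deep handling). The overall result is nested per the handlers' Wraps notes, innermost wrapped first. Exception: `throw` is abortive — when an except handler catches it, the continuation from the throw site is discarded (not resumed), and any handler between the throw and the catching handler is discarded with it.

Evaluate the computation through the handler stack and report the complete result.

Working:
ask @ H1 ⇒ 2
ask @ H1 ⇒ 2
H0 returns [5]
H1 returns [5]
H2 returns ([5], ())
H3 returns ([5], ())
= ([5], ())

Answer: ([5], ())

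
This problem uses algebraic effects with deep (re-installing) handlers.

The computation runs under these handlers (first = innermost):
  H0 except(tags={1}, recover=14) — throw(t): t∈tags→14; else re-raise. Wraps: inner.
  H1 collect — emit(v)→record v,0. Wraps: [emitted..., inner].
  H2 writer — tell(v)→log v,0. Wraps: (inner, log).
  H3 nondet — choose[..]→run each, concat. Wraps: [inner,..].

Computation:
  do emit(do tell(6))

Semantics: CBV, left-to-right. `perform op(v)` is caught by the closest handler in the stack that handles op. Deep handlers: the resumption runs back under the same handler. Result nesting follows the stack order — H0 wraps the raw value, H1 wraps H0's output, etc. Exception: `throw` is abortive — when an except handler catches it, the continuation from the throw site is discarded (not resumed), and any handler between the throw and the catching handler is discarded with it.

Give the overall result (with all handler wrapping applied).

Answer: [([0, 0], (6))]

Working:
tell(6) @ H2 ⇒ log+=6
emit(0) @ H1 ⇒ out+=0
H0 returns 0
H1 returns [0, 0]
H2 returns ([0, 0], (6))
H3 returns [([0, 0], (6))]
= [([0, 0], (6))]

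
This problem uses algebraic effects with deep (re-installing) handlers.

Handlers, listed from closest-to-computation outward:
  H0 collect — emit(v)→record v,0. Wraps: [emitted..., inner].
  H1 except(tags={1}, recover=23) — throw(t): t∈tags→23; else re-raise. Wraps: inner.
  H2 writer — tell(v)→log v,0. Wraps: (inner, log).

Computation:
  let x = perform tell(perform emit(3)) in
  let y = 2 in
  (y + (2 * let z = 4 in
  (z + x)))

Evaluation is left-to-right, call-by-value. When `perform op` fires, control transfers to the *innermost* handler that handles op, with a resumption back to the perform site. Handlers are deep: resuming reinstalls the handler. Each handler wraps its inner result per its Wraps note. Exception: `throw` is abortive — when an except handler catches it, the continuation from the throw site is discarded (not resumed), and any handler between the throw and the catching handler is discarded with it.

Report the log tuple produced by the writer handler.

Evaluation trace:
emit(3) @ H0 ⇒ out+=3
tell(0) @ H2 ⇒ log+=0
H0 returns [3, 10]
H1 returns [3, 10]
H2 returns ([3, 10], (0))
= ([3, 10], (0))

Answer: (0)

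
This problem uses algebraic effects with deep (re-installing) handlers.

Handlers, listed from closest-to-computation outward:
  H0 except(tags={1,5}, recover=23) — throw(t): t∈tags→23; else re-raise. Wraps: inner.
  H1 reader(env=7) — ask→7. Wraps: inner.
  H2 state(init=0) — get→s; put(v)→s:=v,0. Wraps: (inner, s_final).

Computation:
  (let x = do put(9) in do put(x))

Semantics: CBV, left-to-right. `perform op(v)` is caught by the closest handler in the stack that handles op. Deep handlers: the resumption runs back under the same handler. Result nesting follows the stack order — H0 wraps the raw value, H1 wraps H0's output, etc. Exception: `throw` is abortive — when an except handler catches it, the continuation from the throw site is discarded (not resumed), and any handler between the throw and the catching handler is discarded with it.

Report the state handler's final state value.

Answer: 0

Evaluation trace:
put(9) @ H2 ⇒ s:=9
put(0) @ H2 ⇒ s:=0
H0 returns 0
H1 returns 0
H2 returns (0, 0)
= (0, 0)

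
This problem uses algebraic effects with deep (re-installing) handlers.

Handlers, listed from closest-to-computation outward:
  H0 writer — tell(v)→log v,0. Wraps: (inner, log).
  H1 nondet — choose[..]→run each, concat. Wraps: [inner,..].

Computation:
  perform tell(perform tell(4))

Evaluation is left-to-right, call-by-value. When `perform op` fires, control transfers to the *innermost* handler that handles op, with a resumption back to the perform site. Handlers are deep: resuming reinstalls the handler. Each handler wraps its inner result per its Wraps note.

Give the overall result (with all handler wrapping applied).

Answer: [(0, (4, 0))]

Step-by-step:
tell(4) @ H0 ⇒ log+=4
tell(0) @ H0 ⇒ log+=0
H0 returns (0, (4, 0))
H1 returns [(0, (4, 0))]
= [(0, (4, 0))]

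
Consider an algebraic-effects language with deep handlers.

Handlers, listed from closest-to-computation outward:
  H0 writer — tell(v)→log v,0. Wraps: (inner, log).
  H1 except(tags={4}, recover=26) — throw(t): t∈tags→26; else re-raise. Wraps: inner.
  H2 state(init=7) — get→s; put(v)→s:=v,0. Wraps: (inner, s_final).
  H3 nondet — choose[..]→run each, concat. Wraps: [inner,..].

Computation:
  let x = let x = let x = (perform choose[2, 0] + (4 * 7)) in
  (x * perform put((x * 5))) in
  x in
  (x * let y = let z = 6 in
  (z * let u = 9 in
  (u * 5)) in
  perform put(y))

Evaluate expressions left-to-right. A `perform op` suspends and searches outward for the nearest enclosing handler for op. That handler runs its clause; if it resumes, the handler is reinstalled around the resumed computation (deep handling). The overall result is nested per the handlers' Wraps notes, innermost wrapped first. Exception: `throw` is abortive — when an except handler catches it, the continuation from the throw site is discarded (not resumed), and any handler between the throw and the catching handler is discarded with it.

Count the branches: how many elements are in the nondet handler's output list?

Working:
choose[2, 0] @ H3
  branch[0] choose=2:
    put(150) @ H2 ⇒ s:=150
    put(270) @ H2 ⇒ s:=270
    H0 returns (0, ())
    H1 returns (0, ())
    H2 returns ((0, ()), 270)
    H3 returns [((0, ()), 270)]
  branch[1] choose=0:
    put(140) @ H2 ⇒ s:=140
    put(270) @ H2 ⇒ s:=270
    H0 returns (0, ())
    H1 returns (0, ())
    H2 returns ((0, ()), 270)
    H3 returns [((0, ()), 270)]
= [((0, ()), 270), ((0, ()), 270)]

Answer: 2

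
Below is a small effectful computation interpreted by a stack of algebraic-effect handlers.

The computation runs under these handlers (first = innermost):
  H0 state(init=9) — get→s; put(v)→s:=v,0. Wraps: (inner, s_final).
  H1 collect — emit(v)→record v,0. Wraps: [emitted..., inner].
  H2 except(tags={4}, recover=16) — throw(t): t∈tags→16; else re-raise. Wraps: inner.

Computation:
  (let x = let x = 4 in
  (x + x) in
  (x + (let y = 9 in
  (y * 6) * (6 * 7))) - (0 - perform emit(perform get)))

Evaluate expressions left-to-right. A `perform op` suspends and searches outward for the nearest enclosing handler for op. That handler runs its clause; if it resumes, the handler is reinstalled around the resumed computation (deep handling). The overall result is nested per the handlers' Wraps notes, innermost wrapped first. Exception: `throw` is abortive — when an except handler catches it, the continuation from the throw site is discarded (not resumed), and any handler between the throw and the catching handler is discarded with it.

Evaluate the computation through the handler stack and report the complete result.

Answer: [9, (2276, 9)]

Step-by-step:
get @ H0 ⇒ 9
emit(9) @ H1 ⇒ out+=9
H0 returns (2276, 9)
H1 returns [9, (2276, 9)]
H2 returns [9, (2276, 9)]
= [9, (2276, 9)]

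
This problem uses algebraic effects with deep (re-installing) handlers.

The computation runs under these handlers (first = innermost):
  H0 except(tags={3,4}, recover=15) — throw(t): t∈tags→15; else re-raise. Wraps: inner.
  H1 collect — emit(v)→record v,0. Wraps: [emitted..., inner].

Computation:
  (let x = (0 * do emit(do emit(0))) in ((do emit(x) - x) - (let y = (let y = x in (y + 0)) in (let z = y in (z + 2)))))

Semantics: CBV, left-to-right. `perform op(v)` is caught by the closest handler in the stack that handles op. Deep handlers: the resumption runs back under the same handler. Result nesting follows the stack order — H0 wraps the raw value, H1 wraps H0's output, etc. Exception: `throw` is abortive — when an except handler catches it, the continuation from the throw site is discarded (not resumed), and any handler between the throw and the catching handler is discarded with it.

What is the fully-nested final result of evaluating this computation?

Working:
emit(0) @ H1 ⇒ out+=0
emit(0) @ H1 ⇒ out+=0
emit(0) @ H1 ⇒ out+=0
H0 returns -2
H1 returns [0, 0, 0, -2]
= [0, 0, 0, -2]

Answer: [0, 0, 0, -2]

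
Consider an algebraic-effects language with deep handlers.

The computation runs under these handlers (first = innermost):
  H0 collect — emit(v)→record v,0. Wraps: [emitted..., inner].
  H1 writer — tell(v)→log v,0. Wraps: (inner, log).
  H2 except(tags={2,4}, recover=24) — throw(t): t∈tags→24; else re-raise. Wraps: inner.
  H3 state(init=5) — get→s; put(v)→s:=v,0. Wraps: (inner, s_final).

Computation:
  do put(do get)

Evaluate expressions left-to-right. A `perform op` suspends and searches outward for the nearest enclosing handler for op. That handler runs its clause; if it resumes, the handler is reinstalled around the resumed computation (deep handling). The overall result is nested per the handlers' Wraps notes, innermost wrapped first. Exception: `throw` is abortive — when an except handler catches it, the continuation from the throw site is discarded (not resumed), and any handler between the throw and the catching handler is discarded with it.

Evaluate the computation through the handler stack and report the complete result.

Working:
get @ H3 ⇒ 5
put(5) @ H3 ⇒ s:=5
H0 returns [0]
H1 returns ([0], ())
H2 returns ([0], ())
H3 returns (([0], ()), 5)
= (([0], ()), 5)

Answer: (([0], ()), 5)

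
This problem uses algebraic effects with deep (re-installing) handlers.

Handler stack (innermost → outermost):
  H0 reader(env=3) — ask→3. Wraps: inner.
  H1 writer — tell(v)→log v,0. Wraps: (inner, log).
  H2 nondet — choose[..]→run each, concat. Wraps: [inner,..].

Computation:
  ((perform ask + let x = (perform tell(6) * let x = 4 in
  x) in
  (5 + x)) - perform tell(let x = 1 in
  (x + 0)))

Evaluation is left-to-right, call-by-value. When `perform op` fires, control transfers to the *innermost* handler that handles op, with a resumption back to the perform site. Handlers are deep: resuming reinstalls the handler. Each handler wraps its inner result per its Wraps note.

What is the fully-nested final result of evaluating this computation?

Answer: [(8, (6, 1))]

Step-by-step:
ask @ H0 ⇒ 3
tell(6) @ H1 ⇒ log+=6
tell(1) @ H1 ⇒ log+=1
H0 returns 8
H1 returns (8, (6, 1))
H2 returns [(8, (6, 1))]
= [(8, (6, 1))]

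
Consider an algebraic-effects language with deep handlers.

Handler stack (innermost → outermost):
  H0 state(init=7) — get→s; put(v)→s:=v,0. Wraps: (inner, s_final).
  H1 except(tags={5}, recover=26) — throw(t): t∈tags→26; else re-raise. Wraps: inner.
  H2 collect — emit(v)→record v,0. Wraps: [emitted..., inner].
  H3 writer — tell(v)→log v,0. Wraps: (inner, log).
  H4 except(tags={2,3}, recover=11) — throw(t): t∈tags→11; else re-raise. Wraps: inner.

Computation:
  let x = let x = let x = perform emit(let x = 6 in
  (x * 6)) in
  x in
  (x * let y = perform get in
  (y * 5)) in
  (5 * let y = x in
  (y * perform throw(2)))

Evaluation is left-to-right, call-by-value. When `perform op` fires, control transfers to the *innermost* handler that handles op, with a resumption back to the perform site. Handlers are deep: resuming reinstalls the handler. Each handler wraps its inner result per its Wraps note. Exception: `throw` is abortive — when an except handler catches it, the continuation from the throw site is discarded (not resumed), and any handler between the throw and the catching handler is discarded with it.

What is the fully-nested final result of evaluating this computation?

Answer: 11

Step-by-step:
emit(36) @ H2 ⇒ out+=36
get @ H0 ⇒ 7
throw(2) @ H1 re-raised
throw(2) @ H4 caught ⇒ 11
= 11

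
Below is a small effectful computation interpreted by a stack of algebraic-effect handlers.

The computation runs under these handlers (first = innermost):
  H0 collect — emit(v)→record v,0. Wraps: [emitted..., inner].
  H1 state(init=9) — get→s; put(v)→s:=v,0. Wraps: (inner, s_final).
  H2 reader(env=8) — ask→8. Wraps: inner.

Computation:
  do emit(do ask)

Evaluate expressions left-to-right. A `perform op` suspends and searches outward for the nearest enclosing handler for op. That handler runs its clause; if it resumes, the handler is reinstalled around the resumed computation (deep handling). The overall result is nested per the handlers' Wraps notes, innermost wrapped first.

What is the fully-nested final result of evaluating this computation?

Working:
ask @ H2 ⇒ 8
emit(8) @ H0 ⇒ out+=8
H0 returns [8, 0]
H1 returns ([8, 0], 9)
H2 returns ([8, 0], 9)
= ([8, 0], 9)

Answer: ([8, 0], 9)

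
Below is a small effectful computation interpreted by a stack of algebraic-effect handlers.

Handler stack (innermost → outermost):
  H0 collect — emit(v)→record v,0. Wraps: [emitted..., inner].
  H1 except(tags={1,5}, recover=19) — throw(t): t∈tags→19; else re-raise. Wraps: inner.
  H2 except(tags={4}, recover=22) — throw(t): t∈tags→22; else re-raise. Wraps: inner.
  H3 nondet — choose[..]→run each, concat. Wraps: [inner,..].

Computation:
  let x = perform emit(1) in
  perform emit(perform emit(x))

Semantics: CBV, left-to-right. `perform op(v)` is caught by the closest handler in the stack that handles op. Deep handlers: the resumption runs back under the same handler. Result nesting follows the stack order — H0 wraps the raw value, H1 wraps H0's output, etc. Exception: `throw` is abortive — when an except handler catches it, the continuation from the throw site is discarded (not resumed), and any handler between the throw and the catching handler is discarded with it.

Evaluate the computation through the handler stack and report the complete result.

Answer: [[1, 0, 0, 0]]

Evaluation trace:
emit(1) @ H0 ⇒ out+=1
emit(0) @ H0 ⇒ out+=0
emit(0) @ H0 ⇒ out+=0
H0 returns [1, 0, 0, 0]
H1 returns [1, 0, 0, 0]
H2 returns [1, 0, 0, 0]
H3 returns [[1, 0, 0, 0]]
= [[1, 0, 0, 0]]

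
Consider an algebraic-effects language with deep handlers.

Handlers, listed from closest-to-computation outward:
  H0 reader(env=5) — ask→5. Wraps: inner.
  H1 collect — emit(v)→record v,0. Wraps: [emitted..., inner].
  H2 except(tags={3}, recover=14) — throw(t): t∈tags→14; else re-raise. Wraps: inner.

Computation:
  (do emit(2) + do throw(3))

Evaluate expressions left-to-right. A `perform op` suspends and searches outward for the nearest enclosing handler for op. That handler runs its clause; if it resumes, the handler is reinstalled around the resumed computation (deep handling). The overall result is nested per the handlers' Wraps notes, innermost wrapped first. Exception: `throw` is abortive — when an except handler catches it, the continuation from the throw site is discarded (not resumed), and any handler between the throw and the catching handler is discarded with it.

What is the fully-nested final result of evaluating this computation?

Evaluation trace:
emit(2) @ H1 ⇒ out+=2
throw(3) @ H2 caught ⇒ 14
= 14

Answer: 14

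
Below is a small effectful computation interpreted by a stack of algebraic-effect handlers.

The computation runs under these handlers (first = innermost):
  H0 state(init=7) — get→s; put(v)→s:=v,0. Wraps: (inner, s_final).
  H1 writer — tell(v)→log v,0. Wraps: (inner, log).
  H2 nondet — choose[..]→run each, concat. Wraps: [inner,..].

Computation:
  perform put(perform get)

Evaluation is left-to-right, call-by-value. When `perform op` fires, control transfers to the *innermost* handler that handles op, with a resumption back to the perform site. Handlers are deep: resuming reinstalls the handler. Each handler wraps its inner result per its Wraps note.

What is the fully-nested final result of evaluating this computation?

Answer: [((0, 7), ())]

Working:
get @ H0 ⇒ 7
put(7) @ H0 ⇒ s:=7
H0 returns (0, 7)
H1 returns ((0, 7), ())
H2 returns [((0, 7), ())]
= [((0, 7), ())]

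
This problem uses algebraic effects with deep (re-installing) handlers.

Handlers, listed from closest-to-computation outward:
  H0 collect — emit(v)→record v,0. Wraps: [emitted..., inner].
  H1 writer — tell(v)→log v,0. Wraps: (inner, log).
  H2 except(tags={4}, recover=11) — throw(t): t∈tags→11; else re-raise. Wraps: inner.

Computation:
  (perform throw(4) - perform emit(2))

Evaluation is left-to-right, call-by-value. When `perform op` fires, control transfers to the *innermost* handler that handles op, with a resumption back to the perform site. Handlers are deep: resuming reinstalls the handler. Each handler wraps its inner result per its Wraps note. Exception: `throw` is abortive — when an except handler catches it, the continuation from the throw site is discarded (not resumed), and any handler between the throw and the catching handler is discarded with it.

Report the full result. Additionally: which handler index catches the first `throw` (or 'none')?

Evaluation trace:
throw(4) @ H2 caught ⇒ 11
= 11

Answer: 11 ; first throw caught by: H2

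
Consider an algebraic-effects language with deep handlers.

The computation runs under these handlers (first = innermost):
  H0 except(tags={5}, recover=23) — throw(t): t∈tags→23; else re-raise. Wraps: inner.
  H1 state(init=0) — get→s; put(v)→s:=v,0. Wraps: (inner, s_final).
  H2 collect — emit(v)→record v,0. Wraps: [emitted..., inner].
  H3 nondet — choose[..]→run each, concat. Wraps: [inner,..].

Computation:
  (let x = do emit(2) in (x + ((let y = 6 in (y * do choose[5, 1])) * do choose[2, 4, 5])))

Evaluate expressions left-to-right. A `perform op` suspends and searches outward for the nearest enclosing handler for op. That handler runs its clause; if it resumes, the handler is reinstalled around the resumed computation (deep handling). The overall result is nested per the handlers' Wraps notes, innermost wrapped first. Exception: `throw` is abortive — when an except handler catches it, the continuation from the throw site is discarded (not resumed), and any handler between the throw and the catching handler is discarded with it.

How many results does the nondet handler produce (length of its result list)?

Evaluation trace:
emit(2) @ H2 ⇒ out+=2
choose[5, 1] @ H3
  branch[0] choose=5:
    choose[2, 4, 5] @ H3
      branch[0] choose=2:
        H0 returns 60
        H1 returns (60, 0)
        H2 returns [2, (60, 0)]
        H3 returns [[2, (60, 0)]]
      branch[1] choose=4:
        H0 returns 120
        H1 returns (120, 0)
        H2 returns [2, (120, 0)]
        H3 returns [[2, (120, 0)]]
      branch[2] choose=5:
        H0 returns 150
        H1 returns (150, 0)
        H2 returns [2, (150, 0)]
        H3 returns [[2, (150, 0)]]
  branch[1] choose=1:
    choose[2, 4, 5] @ H3
      branch[0] choose=2:
        H0 returns 12
        H1 returns (12, 0)
        H2 returns [2, (12, 0)]
        H3 returns [[2, (12, 0)]]
      branch[1] choose=4:
        H0 returns 24
        H1 returns (24, 0)
        H2 returns [2, (24, 0)]
        H3 returns [[2, (24, 0)]]
      branch[2] choose=5:
        H0 returns 30
        H1 returns (30, 0)
        H2 returns [2, (30, 0)]
        H3 returns [[2, (30, 0)]]
= [[2, (60, 0)], [2, (120, 0)], [2, (150, 0)], [2, (12, 0)], [2, (24, 0)], [2, (30, 0)]]

Answer: 6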